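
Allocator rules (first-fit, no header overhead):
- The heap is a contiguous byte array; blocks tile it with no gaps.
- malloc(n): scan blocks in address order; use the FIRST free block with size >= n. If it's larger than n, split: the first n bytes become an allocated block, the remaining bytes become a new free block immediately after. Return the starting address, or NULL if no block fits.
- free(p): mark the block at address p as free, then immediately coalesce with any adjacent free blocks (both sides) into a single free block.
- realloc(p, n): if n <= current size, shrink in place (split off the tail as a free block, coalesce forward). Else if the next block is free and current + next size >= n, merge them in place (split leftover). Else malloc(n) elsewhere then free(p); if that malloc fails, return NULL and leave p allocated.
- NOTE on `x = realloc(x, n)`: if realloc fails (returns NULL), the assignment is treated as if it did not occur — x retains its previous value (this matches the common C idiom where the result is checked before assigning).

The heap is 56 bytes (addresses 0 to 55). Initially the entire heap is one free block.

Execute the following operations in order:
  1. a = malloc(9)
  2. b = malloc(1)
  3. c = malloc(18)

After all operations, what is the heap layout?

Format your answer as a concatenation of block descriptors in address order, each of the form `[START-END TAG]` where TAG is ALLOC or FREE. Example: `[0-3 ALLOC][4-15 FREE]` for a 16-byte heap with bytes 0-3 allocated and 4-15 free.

Op 1: a = malloc(9) -> a = 0; heap: [0-8 ALLOC][9-55 FREE]
Op 2: b = malloc(1) -> b = 9; heap: [0-8 ALLOC][9-9 ALLOC][10-55 FREE]
Op 3: c = malloc(18) -> c = 10; heap: [0-8 ALLOC][9-9 ALLOC][10-27 ALLOC][28-55 FREE]

Answer: [0-8 ALLOC][9-9 ALLOC][10-27 ALLOC][28-55 FREE]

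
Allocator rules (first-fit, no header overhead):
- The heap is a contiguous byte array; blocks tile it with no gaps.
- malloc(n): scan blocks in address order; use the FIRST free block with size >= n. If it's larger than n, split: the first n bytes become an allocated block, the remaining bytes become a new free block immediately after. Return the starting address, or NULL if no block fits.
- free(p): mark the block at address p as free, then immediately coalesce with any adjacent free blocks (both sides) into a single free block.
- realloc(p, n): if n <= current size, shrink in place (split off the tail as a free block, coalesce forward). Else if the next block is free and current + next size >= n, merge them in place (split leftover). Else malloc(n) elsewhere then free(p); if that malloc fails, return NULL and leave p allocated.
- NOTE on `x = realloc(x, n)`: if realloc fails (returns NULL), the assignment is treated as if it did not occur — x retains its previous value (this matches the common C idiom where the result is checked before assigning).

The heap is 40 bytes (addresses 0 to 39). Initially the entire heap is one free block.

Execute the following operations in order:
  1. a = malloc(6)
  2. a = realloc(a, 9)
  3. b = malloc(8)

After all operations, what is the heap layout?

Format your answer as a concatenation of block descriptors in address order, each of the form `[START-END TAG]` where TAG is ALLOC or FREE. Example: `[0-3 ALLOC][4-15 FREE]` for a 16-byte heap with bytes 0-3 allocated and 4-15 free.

Answer: [0-8 ALLOC][9-16 ALLOC][17-39 FREE]

Derivation:
Op 1: a = malloc(6) -> a = 0; heap: [0-5 ALLOC][6-39 FREE]
Op 2: a = realloc(a, 9) -> a = 0; heap: [0-8 ALLOC][9-39 FREE]
Op 3: b = malloc(8) -> b = 9; heap: [0-8 ALLOC][9-16 ALLOC][17-39 FREE]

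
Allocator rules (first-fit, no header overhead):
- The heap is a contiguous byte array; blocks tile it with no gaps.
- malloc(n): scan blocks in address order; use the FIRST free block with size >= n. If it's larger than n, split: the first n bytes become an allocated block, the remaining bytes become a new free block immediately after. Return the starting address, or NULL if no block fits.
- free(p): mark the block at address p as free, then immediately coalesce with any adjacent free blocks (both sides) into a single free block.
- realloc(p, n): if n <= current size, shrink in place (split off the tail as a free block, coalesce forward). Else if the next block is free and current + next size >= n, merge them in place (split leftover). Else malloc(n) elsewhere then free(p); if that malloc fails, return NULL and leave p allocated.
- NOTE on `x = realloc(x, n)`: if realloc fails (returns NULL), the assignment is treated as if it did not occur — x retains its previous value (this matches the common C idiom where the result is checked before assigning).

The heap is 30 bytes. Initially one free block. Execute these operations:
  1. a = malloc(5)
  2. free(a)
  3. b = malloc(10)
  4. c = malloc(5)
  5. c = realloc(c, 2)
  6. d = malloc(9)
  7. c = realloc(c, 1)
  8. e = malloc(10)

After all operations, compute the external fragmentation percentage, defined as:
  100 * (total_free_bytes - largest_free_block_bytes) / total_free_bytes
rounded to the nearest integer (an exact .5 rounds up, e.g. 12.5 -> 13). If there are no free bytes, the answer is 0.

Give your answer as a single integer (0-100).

Answer: 10

Derivation:
Op 1: a = malloc(5) -> a = 0; heap: [0-4 ALLOC][5-29 FREE]
Op 2: free(a) -> (freed a); heap: [0-29 FREE]
Op 3: b = malloc(10) -> b = 0; heap: [0-9 ALLOC][10-29 FREE]
Op 4: c = malloc(5) -> c = 10; heap: [0-9 ALLOC][10-14 ALLOC][15-29 FREE]
Op 5: c = realloc(c, 2) -> c = 10; heap: [0-9 ALLOC][10-11 ALLOC][12-29 FREE]
Op 6: d = malloc(9) -> d = 12; heap: [0-9 ALLOC][10-11 ALLOC][12-20 ALLOC][21-29 FREE]
Op 7: c = realloc(c, 1) -> c = 10; heap: [0-9 ALLOC][10-10 ALLOC][11-11 FREE][12-20 ALLOC][21-29 FREE]
Op 8: e = malloc(10) -> e = NULL; heap: [0-9 ALLOC][10-10 ALLOC][11-11 FREE][12-20 ALLOC][21-29 FREE]
Free blocks: [1 9] total_free=10 largest=9 -> 100*(10-9)/10 = 100/10 = 10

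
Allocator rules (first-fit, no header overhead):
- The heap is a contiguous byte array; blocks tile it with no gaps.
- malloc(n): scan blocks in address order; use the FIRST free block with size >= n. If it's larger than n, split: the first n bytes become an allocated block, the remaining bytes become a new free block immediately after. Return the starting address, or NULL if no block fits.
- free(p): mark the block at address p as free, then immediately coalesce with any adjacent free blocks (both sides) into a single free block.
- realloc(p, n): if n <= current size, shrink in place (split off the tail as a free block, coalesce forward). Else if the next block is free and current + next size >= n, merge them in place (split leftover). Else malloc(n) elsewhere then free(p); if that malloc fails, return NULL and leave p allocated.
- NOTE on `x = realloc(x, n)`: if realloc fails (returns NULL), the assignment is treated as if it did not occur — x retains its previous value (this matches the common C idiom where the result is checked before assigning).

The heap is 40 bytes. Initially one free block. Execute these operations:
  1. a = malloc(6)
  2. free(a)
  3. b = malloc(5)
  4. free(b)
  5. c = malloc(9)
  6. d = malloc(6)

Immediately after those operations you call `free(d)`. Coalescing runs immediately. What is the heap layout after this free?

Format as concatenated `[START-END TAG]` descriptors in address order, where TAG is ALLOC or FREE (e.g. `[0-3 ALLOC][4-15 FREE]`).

Op 1: a = malloc(6) -> a = 0; heap: [0-5 ALLOC][6-39 FREE]
Op 2: free(a) -> (freed a); heap: [0-39 FREE]
Op 3: b = malloc(5) -> b = 0; heap: [0-4 ALLOC][5-39 FREE]
Op 4: free(b) -> (freed b); heap: [0-39 FREE]
Op 5: c = malloc(9) -> c = 0; heap: [0-8 ALLOC][9-39 FREE]
Op 6: d = malloc(6) -> d = 9; heap: [0-8 ALLOC][9-14 ALLOC][15-39 FREE]
free(d): d = 9 -> block [9-14 ALLOC]; mark free, coalesce with adjacent free neighbors -> [0-8 ALLOC][9-39 FREE]

Answer: [0-8 ALLOC][9-39 FREE]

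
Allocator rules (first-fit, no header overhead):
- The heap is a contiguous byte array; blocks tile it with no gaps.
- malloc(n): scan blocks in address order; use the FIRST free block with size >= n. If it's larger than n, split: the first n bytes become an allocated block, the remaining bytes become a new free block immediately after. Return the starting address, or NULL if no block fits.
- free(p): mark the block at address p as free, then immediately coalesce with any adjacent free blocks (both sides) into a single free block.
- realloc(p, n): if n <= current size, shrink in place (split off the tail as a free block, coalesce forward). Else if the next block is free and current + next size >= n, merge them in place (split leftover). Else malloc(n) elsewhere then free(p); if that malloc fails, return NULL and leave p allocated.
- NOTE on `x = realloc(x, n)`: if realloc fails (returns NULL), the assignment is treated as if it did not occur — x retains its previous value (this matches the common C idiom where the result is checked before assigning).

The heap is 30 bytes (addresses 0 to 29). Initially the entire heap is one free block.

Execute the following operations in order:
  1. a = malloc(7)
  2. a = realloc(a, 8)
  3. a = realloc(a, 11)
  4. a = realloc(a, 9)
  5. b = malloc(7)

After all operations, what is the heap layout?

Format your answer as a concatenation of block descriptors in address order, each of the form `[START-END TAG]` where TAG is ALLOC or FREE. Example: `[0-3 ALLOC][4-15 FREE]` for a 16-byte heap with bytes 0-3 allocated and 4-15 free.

Op 1: a = malloc(7) -> a = 0; heap: [0-6 ALLOC][7-29 FREE]
Op 2: a = realloc(a, 8) -> a = 0; heap: [0-7 ALLOC][8-29 FREE]
Op 3: a = realloc(a, 11) -> a = 0; heap: [0-10 ALLOC][11-29 FREE]
Op 4: a = realloc(a, 9) -> a = 0; heap: [0-8 ALLOC][9-29 FREE]
Op 5: b = malloc(7) -> b = 9; heap: [0-8 ALLOC][9-15 ALLOC][16-29 FREE]

Answer: [0-8 ALLOC][9-15 ALLOC][16-29 FREE]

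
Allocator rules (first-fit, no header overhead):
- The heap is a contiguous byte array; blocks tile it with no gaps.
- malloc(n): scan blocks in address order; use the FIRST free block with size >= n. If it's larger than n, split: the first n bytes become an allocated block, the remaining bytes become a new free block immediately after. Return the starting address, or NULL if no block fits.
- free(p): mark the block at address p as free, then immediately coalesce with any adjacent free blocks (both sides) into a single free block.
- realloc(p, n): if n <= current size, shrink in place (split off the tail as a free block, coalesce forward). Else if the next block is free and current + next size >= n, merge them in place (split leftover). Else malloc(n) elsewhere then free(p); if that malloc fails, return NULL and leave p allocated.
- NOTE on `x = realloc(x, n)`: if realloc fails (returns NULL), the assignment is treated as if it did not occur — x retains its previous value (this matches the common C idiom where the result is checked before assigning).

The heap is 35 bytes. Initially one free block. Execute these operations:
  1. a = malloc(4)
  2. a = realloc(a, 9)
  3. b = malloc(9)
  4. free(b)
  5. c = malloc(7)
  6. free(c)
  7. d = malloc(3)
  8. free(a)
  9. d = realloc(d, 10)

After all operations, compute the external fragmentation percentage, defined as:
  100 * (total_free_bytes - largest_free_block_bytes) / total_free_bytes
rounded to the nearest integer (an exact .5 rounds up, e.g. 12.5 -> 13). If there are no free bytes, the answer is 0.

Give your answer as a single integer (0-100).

Op 1: a = malloc(4) -> a = 0; heap: [0-3 ALLOC][4-34 FREE]
Op 2: a = realloc(a, 9) -> a = 0; heap: [0-8 ALLOC][9-34 FREE]
Op 3: b = malloc(9) -> b = 9; heap: [0-8 ALLOC][9-17 ALLOC][18-34 FREE]
Op 4: free(b) -> (freed b); heap: [0-8 ALLOC][9-34 FREE]
Op 5: c = malloc(7) -> c = 9; heap: [0-8 ALLOC][9-15 ALLOC][16-34 FREE]
Op 6: free(c) -> (freed c); heap: [0-8 ALLOC][9-34 FREE]
Op 7: d = malloc(3) -> d = 9; heap: [0-8 ALLOC][9-11 ALLOC][12-34 FREE]
Op 8: free(a) -> (freed a); heap: [0-8 FREE][9-11 ALLOC][12-34 FREE]
Op 9: d = realloc(d, 10) -> d = 9; heap: [0-8 FREE][9-18 ALLOC][19-34 FREE]
Free blocks: [9 16] total_free=25 largest=16 -> 100*(25-16)/25 = 900/25 = 36

Answer: 36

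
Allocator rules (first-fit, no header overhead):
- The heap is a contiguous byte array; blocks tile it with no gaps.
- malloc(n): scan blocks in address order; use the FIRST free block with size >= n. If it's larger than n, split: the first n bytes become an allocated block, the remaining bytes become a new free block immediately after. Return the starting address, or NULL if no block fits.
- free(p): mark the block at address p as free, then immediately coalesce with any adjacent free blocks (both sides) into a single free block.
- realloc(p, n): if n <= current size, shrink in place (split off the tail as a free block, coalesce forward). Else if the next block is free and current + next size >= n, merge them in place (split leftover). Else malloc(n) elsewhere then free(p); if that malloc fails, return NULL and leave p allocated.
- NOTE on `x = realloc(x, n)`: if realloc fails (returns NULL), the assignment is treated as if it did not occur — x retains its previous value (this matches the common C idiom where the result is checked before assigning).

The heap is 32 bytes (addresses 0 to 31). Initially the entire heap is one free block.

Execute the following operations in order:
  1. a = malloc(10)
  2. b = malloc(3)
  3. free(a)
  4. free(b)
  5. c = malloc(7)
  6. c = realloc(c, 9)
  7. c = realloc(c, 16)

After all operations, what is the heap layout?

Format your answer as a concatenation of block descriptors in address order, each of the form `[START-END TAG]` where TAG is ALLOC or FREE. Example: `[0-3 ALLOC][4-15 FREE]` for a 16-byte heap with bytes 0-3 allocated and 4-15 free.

Op 1: a = malloc(10) -> a = 0; heap: [0-9 ALLOC][10-31 FREE]
Op 2: b = malloc(3) -> b = 10; heap: [0-9 ALLOC][10-12 ALLOC][13-31 FREE]
Op 3: free(a) -> (freed a); heap: [0-9 FREE][10-12 ALLOC][13-31 FREE]
Op 4: free(b) -> (freed b); heap: [0-31 FREE]
Op 5: c = malloc(7) -> c = 0; heap: [0-6 ALLOC][7-31 FREE]
Op 6: c = realloc(c, 9) -> c = 0; heap: [0-8 ALLOC][9-31 FREE]
Op 7: c = realloc(c, 16) -> c = 0; heap: [0-15 ALLOC][16-31 FREE]

Answer: [0-15 ALLOC][16-31 FREE]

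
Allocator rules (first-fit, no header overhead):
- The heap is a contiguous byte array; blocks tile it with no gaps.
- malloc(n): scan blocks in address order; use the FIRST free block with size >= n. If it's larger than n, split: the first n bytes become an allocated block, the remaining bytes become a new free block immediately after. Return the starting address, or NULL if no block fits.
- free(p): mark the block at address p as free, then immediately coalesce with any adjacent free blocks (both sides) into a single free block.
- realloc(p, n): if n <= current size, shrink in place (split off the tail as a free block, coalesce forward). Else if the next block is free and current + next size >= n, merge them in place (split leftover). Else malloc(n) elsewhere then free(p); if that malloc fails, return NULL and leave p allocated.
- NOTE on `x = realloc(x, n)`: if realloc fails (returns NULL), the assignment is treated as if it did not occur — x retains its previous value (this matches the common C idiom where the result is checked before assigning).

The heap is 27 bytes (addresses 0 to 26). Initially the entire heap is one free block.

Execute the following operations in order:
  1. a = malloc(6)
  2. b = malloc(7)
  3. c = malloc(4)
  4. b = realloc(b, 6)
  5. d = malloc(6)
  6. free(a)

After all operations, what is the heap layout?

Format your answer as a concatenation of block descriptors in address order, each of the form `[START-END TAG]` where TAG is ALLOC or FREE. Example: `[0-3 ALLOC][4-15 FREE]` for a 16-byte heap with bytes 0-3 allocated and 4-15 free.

Answer: [0-5 FREE][6-11 ALLOC][12-12 FREE][13-16 ALLOC][17-22 ALLOC][23-26 FREE]

Derivation:
Op 1: a = malloc(6) -> a = 0; heap: [0-5 ALLOC][6-26 FREE]
Op 2: b = malloc(7) -> b = 6; heap: [0-5 ALLOC][6-12 ALLOC][13-26 FREE]
Op 3: c = malloc(4) -> c = 13; heap: [0-5 ALLOC][6-12 ALLOC][13-16 ALLOC][17-26 FREE]
Op 4: b = realloc(b, 6) -> b = 6; heap: [0-5 ALLOC][6-11 ALLOC][12-12 FREE][13-16 ALLOC][17-26 FREE]
Op 5: d = malloc(6) -> d = 17; heap: [0-5 ALLOC][6-11 ALLOC][12-12 FREE][13-16 ALLOC][17-22 ALLOC][23-26 FREE]
Op 6: free(a) -> (freed a); heap: [0-5 FREE][6-11 ALLOC][12-12 FREE][13-16 ALLOC][17-22 ALLOC][23-26 FREE]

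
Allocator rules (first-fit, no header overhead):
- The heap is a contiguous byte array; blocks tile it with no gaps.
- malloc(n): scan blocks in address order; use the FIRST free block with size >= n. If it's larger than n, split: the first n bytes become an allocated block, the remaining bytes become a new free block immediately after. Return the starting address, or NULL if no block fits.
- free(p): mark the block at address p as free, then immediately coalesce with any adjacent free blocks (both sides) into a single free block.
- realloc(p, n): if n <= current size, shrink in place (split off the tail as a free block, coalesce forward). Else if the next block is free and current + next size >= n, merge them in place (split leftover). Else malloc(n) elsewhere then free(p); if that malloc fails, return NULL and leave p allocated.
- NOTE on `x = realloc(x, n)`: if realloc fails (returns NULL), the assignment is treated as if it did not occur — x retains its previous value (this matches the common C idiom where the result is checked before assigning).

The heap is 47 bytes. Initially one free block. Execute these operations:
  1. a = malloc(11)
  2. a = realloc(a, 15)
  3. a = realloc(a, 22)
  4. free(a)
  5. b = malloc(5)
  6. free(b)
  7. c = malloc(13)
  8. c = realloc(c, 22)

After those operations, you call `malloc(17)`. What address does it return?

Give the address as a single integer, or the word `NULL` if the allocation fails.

Op 1: a = malloc(11) -> a = 0; heap: [0-10 ALLOC][11-46 FREE]
Op 2: a = realloc(a, 15) -> a = 0; heap: [0-14 ALLOC][15-46 FREE]
Op 3: a = realloc(a, 22) -> a = 0; heap: [0-21 ALLOC][22-46 FREE]
Op 4: free(a) -> (freed a); heap: [0-46 FREE]
Op 5: b = malloc(5) -> b = 0; heap: [0-4 ALLOC][5-46 FREE]
Op 6: free(b) -> (freed b); heap: [0-46 FREE]
Op 7: c = malloc(13) -> c = 0; heap: [0-12 ALLOC][13-46 FREE]
Op 8: c = realloc(c, 22) -> c = 0; heap: [0-21 ALLOC][22-46 FREE]
malloc(17): first-fit scan over [0-21 ALLOC][22-46 FREE] -> 22

Answer: 22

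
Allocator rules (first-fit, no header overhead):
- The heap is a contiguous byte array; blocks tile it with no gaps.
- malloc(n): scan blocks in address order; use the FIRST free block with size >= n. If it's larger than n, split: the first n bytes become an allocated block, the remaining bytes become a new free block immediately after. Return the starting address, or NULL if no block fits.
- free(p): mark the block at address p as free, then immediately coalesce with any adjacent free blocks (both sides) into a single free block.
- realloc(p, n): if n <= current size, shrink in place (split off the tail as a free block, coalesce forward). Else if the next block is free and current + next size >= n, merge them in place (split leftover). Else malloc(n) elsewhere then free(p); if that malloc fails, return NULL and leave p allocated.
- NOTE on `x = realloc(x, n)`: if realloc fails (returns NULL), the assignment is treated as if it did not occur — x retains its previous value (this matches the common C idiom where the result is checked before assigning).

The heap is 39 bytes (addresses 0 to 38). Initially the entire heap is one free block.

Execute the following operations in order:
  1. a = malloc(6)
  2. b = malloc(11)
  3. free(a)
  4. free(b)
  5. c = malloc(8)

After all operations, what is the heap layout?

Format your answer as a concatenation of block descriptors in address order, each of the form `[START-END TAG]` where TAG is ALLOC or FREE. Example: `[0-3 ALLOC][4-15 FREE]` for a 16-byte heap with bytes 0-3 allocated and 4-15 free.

Answer: [0-7 ALLOC][8-38 FREE]

Derivation:
Op 1: a = malloc(6) -> a = 0; heap: [0-5 ALLOC][6-38 FREE]
Op 2: b = malloc(11) -> b = 6; heap: [0-5 ALLOC][6-16 ALLOC][17-38 FREE]
Op 3: free(a) -> (freed a); heap: [0-5 FREE][6-16 ALLOC][17-38 FREE]
Op 4: free(b) -> (freed b); heap: [0-38 FREE]
Op 5: c = malloc(8) -> c = 0; heap: [0-7 ALLOC][8-38 FREE]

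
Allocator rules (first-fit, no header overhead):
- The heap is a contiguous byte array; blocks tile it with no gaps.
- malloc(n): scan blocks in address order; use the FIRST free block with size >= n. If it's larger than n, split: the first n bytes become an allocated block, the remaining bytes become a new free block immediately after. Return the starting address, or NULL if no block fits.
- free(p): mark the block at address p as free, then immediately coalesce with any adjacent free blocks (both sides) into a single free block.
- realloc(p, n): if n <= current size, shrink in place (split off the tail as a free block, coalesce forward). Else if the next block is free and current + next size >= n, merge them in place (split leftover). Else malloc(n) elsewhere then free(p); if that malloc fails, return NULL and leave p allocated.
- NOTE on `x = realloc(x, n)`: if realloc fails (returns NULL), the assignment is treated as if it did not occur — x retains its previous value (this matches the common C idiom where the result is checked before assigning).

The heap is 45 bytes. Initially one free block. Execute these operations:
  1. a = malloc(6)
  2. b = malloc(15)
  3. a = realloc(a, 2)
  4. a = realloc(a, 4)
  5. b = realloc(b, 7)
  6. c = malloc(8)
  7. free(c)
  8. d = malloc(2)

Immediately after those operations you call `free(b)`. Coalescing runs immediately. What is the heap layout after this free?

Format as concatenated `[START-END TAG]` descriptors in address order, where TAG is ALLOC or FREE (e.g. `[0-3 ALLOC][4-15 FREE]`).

Answer: [0-3 ALLOC][4-5 ALLOC][6-44 FREE]

Derivation:
Op 1: a = malloc(6) -> a = 0; heap: [0-5 ALLOC][6-44 FREE]
Op 2: b = malloc(15) -> b = 6; heap: [0-5 ALLOC][6-20 ALLOC][21-44 FREE]
Op 3: a = realloc(a, 2) -> a = 0; heap: [0-1 ALLOC][2-5 FREE][6-20 ALLOC][21-44 FREE]
Op 4: a = realloc(a, 4) -> a = 0; heap: [0-3 ALLOC][4-5 FREE][6-20 ALLOC][21-44 FREE]
Op 5: b = realloc(b, 7) -> b = 6; heap: [0-3 ALLOC][4-5 FREE][6-12 ALLOC][13-44 FREE]
Op 6: c = malloc(8) -> c = 13; heap: [0-3 ALLOC][4-5 FREE][6-12 ALLOC][13-20 ALLOC][21-44 FREE]
Op 7: free(c) -> (freed c); heap: [0-3 ALLOC][4-5 FREE][6-12 ALLOC][13-44 FREE]
Op 8: d = malloc(2) -> d = 4; heap: [0-3 ALLOC][4-5 ALLOC][6-12 ALLOC][13-44 FREE]
free(b): b = 6 -> block [6-12 ALLOC]; mark free, coalesce with adjacent free neighbors -> [0-3 ALLOC][4-5 ALLOC][6-44 FREE]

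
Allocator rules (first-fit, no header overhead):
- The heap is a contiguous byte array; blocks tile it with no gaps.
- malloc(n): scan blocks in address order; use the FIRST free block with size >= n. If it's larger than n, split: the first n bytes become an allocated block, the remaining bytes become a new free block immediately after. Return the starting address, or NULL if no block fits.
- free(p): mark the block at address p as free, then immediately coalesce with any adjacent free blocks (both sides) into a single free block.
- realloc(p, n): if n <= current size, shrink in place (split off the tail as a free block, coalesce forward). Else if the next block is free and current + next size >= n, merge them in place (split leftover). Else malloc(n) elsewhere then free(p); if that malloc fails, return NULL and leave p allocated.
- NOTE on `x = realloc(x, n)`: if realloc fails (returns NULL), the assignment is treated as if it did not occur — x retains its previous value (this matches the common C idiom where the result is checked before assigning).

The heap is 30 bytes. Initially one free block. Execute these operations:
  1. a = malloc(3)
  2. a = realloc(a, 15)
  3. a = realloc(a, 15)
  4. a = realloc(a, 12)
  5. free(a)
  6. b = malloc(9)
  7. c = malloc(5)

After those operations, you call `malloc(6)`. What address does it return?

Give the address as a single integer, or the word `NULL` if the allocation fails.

Answer: 14

Derivation:
Op 1: a = malloc(3) -> a = 0; heap: [0-2 ALLOC][3-29 FREE]
Op 2: a = realloc(a, 15) -> a = 0; heap: [0-14 ALLOC][15-29 FREE]
Op 3: a = realloc(a, 15) -> a = 0; heap: [0-14 ALLOC][15-29 FREE]
Op 4: a = realloc(a, 12) -> a = 0; heap: [0-11 ALLOC][12-29 FREE]
Op 5: free(a) -> (freed a); heap: [0-29 FREE]
Op 6: b = malloc(9) -> b = 0; heap: [0-8 ALLOC][9-29 FREE]
Op 7: c = malloc(5) -> c = 9; heap: [0-8 ALLOC][9-13 ALLOC][14-29 FREE]
malloc(6): first-fit scan over [0-8 ALLOC][9-13 ALLOC][14-29 FREE] -> 14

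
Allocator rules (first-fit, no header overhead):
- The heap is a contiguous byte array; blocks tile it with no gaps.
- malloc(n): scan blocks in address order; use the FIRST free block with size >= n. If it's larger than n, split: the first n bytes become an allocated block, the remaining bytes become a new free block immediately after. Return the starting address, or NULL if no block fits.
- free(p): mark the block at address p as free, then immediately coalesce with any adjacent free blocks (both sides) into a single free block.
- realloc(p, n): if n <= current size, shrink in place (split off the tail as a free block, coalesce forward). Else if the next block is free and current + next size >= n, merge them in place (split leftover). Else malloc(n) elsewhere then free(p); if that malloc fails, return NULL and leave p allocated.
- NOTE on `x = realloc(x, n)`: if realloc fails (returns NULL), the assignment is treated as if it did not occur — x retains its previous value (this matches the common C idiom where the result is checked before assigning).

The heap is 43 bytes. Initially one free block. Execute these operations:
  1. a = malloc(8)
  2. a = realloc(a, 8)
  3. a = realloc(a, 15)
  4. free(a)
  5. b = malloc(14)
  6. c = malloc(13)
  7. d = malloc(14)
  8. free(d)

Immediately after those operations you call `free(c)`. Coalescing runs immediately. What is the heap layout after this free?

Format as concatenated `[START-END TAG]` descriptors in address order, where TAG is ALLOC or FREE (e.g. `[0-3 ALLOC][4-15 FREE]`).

Op 1: a = malloc(8) -> a = 0; heap: [0-7 ALLOC][8-42 FREE]
Op 2: a = realloc(a, 8) -> a = 0; heap: [0-7 ALLOC][8-42 FREE]
Op 3: a = realloc(a, 15) -> a = 0; heap: [0-14 ALLOC][15-42 FREE]
Op 4: free(a) -> (freed a); heap: [0-42 FREE]
Op 5: b = malloc(14) -> b = 0; heap: [0-13 ALLOC][14-42 FREE]
Op 6: c = malloc(13) -> c = 14; heap: [0-13 ALLOC][14-26 ALLOC][27-42 FREE]
Op 7: d = malloc(14) -> d = 27; heap: [0-13 ALLOC][14-26 ALLOC][27-40 ALLOC][41-42 FREE]
Op 8: free(d) -> (freed d); heap: [0-13 ALLOC][14-26 ALLOC][27-42 FREE]
free(c): c = 14 -> block [14-26 ALLOC]; mark free, coalesce with adjacent free neighbors -> [0-13 ALLOC][14-42 FREE]

Answer: [0-13 ALLOC][14-42 FREE]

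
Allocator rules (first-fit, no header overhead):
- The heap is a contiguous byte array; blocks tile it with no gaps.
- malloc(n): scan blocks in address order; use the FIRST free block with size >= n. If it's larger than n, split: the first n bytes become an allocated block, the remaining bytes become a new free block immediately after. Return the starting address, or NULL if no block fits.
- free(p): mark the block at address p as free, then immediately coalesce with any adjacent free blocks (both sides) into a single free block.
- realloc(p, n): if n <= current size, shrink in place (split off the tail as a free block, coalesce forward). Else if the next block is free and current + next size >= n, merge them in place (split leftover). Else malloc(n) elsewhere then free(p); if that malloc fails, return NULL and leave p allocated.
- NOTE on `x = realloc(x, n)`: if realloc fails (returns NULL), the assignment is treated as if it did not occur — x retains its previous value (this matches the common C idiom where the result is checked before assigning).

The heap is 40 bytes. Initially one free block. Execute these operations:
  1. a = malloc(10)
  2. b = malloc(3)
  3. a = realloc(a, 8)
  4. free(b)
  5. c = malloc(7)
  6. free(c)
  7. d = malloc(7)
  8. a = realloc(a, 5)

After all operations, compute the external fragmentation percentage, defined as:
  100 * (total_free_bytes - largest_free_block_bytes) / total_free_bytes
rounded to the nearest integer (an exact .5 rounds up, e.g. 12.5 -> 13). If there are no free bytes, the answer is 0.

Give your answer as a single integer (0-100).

Op 1: a = malloc(10) -> a = 0; heap: [0-9 ALLOC][10-39 FREE]
Op 2: b = malloc(3) -> b = 10; heap: [0-9 ALLOC][10-12 ALLOC][13-39 FREE]
Op 3: a = realloc(a, 8) -> a = 0; heap: [0-7 ALLOC][8-9 FREE][10-12 ALLOC][13-39 FREE]
Op 4: free(b) -> (freed b); heap: [0-7 ALLOC][8-39 FREE]
Op 5: c = malloc(7) -> c = 8; heap: [0-7 ALLOC][8-14 ALLOC][15-39 FREE]
Op 6: free(c) -> (freed c); heap: [0-7 ALLOC][8-39 FREE]
Op 7: d = malloc(7) -> d = 8; heap: [0-7 ALLOC][8-14 ALLOC][15-39 FREE]
Op 8: a = realloc(a, 5) -> a = 0; heap: [0-4 ALLOC][5-7 FREE][8-14 ALLOC][15-39 FREE]
Free blocks: [3 25] total_free=28 largest=25 -> 100*(28-25)/28 = 300/28 ≈ 10.714 -> rounds to 11

Answer: 11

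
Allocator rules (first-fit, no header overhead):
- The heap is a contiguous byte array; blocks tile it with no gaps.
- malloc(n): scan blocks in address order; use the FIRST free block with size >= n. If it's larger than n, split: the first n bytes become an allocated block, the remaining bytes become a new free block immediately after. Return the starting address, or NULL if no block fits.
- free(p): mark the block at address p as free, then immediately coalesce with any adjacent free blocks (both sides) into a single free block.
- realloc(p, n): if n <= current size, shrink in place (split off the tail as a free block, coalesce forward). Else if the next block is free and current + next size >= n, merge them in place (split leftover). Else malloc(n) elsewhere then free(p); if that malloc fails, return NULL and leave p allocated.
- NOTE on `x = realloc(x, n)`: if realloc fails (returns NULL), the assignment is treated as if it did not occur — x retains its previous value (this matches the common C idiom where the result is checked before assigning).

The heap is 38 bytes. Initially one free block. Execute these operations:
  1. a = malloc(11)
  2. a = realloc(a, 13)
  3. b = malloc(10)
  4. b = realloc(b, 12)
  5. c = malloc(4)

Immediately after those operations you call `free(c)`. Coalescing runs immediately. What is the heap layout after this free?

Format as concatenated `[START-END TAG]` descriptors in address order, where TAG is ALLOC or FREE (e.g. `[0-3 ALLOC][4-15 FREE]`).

Answer: [0-12 ALLOC][13-24 ALLOC][25-37 FREE]

Derivation:
Op 1: a = malloc(11) -> a = 0; heap: [0-10 ALLOC][11-37 FREE]
Op 2: a = realloc(a, 13) -> a = 0; heap: [0-12 ALLOC][13-37 FREE]
Op 3: b = malloc(10) -> b = 13; heap: [0-12 ALLOC][13-22 ALLOC][23-37 FREE]
Op 4: b = realloc(b, 12) -> b = 13; heap: [0-12 ALLOC][13-24 ALLOC][25-37 FREE]
Op 5: c = malloc(4) -> c = 25; heap: [0-12 ALLOC][13-24 ALLOC][25-28 ALLOC][29-37 FREE]
free(c): c = 25 -> block [25-28 ALLOC]; mark free, coalesce with adjacent free neighbors -> [0-12 ALLOC][13-24 ALLOC][25-37 FREE]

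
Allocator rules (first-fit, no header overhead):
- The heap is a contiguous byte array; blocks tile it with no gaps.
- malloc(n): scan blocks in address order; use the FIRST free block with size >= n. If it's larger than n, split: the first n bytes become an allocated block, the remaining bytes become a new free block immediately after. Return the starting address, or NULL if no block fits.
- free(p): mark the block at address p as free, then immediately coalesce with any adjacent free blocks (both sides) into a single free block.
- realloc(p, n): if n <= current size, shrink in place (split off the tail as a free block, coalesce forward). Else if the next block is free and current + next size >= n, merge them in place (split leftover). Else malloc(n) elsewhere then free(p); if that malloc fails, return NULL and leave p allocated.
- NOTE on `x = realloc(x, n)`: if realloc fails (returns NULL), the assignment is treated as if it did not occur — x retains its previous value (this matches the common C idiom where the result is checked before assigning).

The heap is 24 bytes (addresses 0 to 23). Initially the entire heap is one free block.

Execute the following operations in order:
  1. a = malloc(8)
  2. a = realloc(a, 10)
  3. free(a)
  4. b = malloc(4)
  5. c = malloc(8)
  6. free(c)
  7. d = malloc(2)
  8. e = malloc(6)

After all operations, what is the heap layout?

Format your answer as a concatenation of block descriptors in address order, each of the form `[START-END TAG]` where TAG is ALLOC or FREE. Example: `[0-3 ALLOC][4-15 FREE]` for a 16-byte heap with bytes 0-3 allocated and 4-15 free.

Answer: [0-3 ALLOC][4-5 ALLOC][6-11 ALLOC][12-23 FREE]

Derivation:
Op 1: a = malloc(8) -> a = 0; heap: [0-7 ALLOC][8-23 FREE]
Op 2: a = realloc(a, 10) -> a = 0; heap: [0-9 ALLOC][10-23 FREE]
Op 3: free(a) -> (freed a); heap: [0-23 FREE]
Op 4: b = malloc(4) -> b = 0; heap: [0-3 ALLOC][4-23 FREE]
Op 5: c = malloc(8) -> c = 4; heap: [0-3 ALLOC][4-11 ALLOC][12-23 FREE]
Op 6: free(c) -> (freed c); heap: [0-3 ALLOC][4-23 FREE]
Op 7: d = malloc(2) -> d = 4; heap: [0-3 ALLOC][4-5 ALLOC][6-23 FREE]
Op 8: e = malloc(6) -> e = 6; heap: [0-3 ALLOC][4-5 ALLOC][6-11 ALLOC][12-23 FREE]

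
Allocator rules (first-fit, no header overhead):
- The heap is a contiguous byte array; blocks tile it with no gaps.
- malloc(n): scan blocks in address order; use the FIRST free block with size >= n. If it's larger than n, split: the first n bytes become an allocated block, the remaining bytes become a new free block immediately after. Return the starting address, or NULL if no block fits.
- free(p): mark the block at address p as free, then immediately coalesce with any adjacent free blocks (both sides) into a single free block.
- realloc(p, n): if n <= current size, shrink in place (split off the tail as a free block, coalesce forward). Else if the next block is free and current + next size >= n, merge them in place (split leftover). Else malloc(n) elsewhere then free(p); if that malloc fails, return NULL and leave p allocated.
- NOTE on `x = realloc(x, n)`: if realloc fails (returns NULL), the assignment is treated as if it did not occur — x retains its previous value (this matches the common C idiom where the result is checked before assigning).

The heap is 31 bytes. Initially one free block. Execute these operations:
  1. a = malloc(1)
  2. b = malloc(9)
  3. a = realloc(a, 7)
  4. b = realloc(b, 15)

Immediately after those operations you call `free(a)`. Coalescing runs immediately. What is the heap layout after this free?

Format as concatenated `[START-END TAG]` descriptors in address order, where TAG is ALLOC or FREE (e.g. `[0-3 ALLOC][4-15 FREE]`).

Op 1: a = malloc(1) -> a = 0; heap: [0-0 ALLOC][1-30 FREE]
Op 2: b = malloc(9) -> b = 1; heap: [0-0 ALLOC][1-9 ALLOC][10-30 FREE]
Op 3: a = realloc(a, 7) -> a = 10; heap: [0-0 FREE][1-9 ALLOC][10-16 ALLOC][17-30 FREE]
Op 4: b = realloc(b, 15) -> NULL (b unchanged); heap: [0-0 FREE][1-9 ALLOC][10-16 ALLOC][17-30 FREE]
free(a): a = 10 -> block [10-16 ALLOC]; mark free, coalesce with adjacent free neighbors -> [0-0 FREE][1-9 ALLOC][10-30 FREE]

Answer: [0-0 FREE][1-9 ALLOC][10-30 FREE]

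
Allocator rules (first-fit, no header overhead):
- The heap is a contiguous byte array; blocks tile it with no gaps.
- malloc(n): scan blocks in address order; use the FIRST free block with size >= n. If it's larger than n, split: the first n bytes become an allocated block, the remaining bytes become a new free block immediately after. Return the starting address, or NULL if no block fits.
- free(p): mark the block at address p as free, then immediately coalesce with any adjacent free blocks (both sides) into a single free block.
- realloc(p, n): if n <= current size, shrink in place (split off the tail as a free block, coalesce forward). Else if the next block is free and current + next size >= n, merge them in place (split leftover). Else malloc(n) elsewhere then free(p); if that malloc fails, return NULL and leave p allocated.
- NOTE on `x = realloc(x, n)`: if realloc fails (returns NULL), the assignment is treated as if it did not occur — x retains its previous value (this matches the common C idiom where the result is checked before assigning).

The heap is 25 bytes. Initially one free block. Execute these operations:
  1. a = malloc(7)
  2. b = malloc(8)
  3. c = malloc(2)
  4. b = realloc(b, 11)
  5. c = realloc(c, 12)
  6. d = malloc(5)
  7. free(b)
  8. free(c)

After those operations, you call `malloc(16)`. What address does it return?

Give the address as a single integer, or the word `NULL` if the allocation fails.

Op 1: a = malloc(7) -> a = 0; heap: [0-6 ALLOC][7-24 FREE]
Op 2: b = malloc(8) -> b = 7; heap: [0-6 ALLOC][7-14 ALLOC][15-24 FREE]
Op 3: c = malloc(2) -> c = 15; heap: [0-6 ALLOC][7-14 ALLOC][15-16 ALLOC][17-24 FREE]
Op 4: b = realloc(b, 11) -> NULL (b unchanged); heap: [0-6 ALLOC][7-14 ALLOC][15-16 ALLOC][17-24 FREE]
Op 5: c = realloc(c, 12) -> NULL (c unchanged); heap: [0-6 ALLOC][7-14 ALLOC][15-16 ALLOC][17-24 FREE]
Op 6: d = malloc(5) -> d = 17; heap: [0-6 ALLOC][7-14 ALLOC][15-16 ALLOC][17-21 ALLOC][22-24 FREE]
Op 7: free(b) -> (freed b); heap: [0-6 ALLOC][7-14 FREE][15-16 ALLOC][17-21 ALLOC][22-24 FREE]
Op 8: free(c) -> (freed c); heap: [0-6 ALLOC][7-16 FREE][17-21 ALLOC][22-24 FREE]
malloc(16): first-fit scan over [0-6 ALLOC][7-16 FREE][17-21 ALLOC][22-24 FREE] -> NULL

Answer: NULL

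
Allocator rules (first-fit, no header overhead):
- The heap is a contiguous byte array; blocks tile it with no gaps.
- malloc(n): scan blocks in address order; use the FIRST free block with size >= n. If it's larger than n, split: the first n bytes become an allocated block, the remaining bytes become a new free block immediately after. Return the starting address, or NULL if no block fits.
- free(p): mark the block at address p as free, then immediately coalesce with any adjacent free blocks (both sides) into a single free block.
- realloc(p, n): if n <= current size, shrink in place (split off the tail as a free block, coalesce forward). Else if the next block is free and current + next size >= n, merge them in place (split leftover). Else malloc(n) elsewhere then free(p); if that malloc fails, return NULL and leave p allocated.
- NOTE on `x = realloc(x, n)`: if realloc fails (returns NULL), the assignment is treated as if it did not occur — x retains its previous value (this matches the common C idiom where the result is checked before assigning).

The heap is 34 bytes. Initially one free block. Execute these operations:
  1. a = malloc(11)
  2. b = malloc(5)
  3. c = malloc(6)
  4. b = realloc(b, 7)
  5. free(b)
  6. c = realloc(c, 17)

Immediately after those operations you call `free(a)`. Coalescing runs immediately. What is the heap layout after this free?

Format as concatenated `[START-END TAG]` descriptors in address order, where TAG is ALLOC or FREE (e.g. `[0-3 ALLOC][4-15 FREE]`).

Op 1: a = malloc(11) -> a = 0; heap: [0-10 ALLOC][11-33 FREE]
Op 2: b = malloc(5) -> b = 11; heap: [0-10 ALLOC][11-15 ALLOC][16-33 FREE]
Op 3: c = malloc(6) -> c = 16; heap: [0-10 ALLOC][11-15 ALLOC][16-21 ALLOC][22-33 FREE]
Op 4: b = realloc(b, 7) -> b = 22; heap: [0-10 ALLOC][11-15 FREE][16-21 ALLOC][22-28 ALLOC][29-33 FREE]
Op 5: free(b) -> (freed b); heap: [0-10 ALLOC][11-15 FREE][16-21 ALLOC][22-33 FREE]
Op 6: c = realloc(c, 17) -> c = 16; heap: [0-10 ALLOC][11-15 FREE][16-32 ALLOC][33-33 FREE]
free(a): a = 0 -> block [0-10 ALLOC]; mark free, coalesce with adjacent free neighbors -> [0-15 FREE][16-32 ALLOC][33-33 FREE]

Answer: [0-15 FREE][16-32 ALLOC][33-33 FREE]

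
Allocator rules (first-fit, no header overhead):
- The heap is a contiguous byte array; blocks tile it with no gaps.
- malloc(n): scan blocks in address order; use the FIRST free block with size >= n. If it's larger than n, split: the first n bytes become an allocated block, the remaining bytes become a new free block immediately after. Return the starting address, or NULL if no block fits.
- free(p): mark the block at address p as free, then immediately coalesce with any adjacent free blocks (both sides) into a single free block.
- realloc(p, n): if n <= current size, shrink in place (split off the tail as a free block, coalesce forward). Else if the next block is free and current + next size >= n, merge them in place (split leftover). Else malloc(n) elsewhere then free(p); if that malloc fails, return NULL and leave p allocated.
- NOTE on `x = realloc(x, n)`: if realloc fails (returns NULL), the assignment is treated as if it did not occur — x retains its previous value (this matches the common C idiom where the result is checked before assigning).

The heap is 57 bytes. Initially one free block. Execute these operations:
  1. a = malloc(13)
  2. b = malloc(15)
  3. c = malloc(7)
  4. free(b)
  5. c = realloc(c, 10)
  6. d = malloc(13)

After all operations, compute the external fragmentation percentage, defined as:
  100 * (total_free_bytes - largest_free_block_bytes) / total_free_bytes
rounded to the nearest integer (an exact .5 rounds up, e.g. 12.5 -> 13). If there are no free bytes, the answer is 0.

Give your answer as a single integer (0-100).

Answer: 10

Derivation:
Op 1: a = malloc(13) -> a = 0; heap: [0-12 ALLOC][13-56 FREE]
Op 2: b = malloc(15) -> b = 13; heap: [0-12 ALLOC][13-27 ALLOC][28-56 FREE]
Op 3: c = malloc(7) -> c = 28; heap: [0-12 ALLOC][13-27 ALLOC][28-34 ALLOC][35-56 FREE]
Op 4: free(b) -> (freed b); heap: [0-12 ALLOC][13-27 FREE][28-34 ALLOC][35-56 FREE]
Op 5: c = realloc(c, 10) -> c = 28; heap: [0-12 ALLOC][13-27 FREE][28-37 ALLOC][38-56 FREE]
Op 6: d = malloc(13) -> d = 13; heap: [0-12 ALLOC][13-25 ALLOC][26-27 FREE][28-37 ALLOC][38-56 FREE]
Free blocks: [2 19] total_free=21 largest=19 -> 100*(21-19)/21 = 200/21 ≈ 9.524 -> rounds to 10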